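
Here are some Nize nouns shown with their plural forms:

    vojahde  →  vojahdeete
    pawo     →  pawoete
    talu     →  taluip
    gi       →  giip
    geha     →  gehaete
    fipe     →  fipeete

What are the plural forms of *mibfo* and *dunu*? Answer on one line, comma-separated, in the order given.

mibfoete, dunuip

The pattern is height harmony: -ip when the last vowel of the stem is a high vowel (*talu*, *gi*); -ete when the last vowel of the stem is a non-high vowel (*vojahde*, *pawo*, *geha*, *fipe*).
*mibfo*: last vowel = /o/, a non-high vowel → -ete → *mibfoete*.
*dunu* — last vowel /u/ (a high vowel) → -ip → *dunuip*.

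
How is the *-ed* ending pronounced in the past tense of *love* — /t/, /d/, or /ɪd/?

The stem *love* ends in a voiced sound other than /d/.
The -ed suffix is realized as /ɪd/ after /t, d/; as /t/ after other voiceless consonants; and as /d/ after other voiced sounds.
So -ed on *love* is pronounced /d/.

/d/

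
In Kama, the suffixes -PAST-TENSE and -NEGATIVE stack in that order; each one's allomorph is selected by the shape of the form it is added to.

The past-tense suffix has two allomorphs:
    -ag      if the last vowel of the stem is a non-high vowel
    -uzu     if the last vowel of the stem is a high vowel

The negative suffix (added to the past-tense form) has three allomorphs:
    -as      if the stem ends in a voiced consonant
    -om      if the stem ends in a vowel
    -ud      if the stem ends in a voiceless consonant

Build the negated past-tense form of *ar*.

aragas

Since the last vowel of *ar* is /a/ (a non-high vowel), it takes -ag, giving *arag*.
The past-tense form *arag* — final sound /g/ (a voiced consonant) → -as → *aragas*.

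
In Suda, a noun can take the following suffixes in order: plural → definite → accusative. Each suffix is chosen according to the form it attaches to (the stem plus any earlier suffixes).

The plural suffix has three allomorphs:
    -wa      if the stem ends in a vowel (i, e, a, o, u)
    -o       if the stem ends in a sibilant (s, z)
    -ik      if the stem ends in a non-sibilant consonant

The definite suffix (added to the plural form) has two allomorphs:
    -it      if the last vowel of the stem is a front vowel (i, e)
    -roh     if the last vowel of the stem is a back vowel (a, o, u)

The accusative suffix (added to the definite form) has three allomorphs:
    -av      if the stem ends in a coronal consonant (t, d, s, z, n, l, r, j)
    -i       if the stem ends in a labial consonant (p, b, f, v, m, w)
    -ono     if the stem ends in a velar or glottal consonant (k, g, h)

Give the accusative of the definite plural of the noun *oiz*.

The final sound of *oiz* is /z/, which is a sibilant, so the plural suffix is -o, giving *oizo*.
Since the last vowel of the plural form *oizo* is /o/ (a back vowel), it takes -roh, giving *oizoroh*.
The definite form *oizoroh* — final consonant /h/ (velar/glottal) → -ono → *oizorohono*.

oizorohono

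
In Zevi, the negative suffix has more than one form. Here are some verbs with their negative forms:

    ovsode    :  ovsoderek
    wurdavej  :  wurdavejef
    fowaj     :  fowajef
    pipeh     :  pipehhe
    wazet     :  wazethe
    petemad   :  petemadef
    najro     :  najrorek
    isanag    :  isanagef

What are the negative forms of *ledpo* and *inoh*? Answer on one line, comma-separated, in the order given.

The alternation tracks the final sound of the stem — -he when the stem ends in a voiceless consonant (*pipeh*, *wazet*); -ef when the stem ends in a voiced consonant (*wurdavej*, *fowaj*, *petemad*, *isanag*); -rek when the stem ends in a vowel (*ovsode*, *najro*).
Since the final sound of *ledpo* is /o/ (a vowel), it takes -rek, giving *ledporek*.
*inoh* — final sound /h/ (a voiceless consonant) → -he → *inohhe*.

ledporek, inohhe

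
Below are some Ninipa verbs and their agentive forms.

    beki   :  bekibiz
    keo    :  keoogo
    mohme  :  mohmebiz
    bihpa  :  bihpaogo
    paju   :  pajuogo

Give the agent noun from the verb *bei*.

The suffix is conditioned by the last vowel: -biz when the last vowel of the stem is a front vowel (*beki*, *mohme*); -ogo when the last vowel of the stem is a back vowel (*keo*, *bihpa*, *paju*).
*bei* — last vowel /i/ (a front vowel) → -biz → *beibiz*.

beibiz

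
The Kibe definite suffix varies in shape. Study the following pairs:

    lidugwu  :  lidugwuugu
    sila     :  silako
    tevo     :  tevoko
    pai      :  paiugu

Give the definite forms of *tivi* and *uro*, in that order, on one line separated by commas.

The alternation tracks the last vowel of the stem — -ugu when the last vowel of the stem is a high vowel (*lidugwu*, *pai*); -ko when the last vowel of the stem is a non-high vowel (*sila*, *tevo*).
The last vowel of *tivi* is /i/, which is a high vowel, so the suffix is -ugu, giving *tiviugu*.
*uro*: last vowel = /o/, a non-high vowel → -ko → *uroko*.

tiviugu, uroko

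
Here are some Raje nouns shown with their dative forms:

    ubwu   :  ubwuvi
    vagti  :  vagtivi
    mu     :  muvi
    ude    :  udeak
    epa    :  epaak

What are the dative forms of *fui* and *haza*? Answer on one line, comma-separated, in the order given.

fuivi, hazaak

The pattern is height harmony: -vi when the last vowel of the stem is a high vowel (*ubwu*, *vagti*, *mu*); -ak when the last vowel of the stem is a non-high vowel (*ude*, *epa*).
*fui* — last vowel /i/ (a high vowel) → -vi → *fuivi*.
*haza* — last vowel /a/ (a non-high vowel) → -ak → *hazaak*.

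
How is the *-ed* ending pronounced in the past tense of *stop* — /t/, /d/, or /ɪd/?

/t/

The stem *stop* ends in a voiceless consonant other than /t/.
The -ed suffix is realized as /ɪd/ after /t, d/; as /t/ after other voiceless consonants; and as /d/ after other voiced sounds.
So -ed on *stop* is pronounced /t/.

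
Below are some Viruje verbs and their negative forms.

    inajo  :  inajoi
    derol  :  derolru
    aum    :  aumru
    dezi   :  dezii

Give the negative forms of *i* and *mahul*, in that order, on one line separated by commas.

The pattern is consonant vs. vowel: -ru when the stem ends in a consonant (*derol*, *aum*); -i when the stem ends in a vowel (*inajo*, *dezi*).
*i* — final sound /i/ (a vowel) → -i → *ii*.
The final sound of *mahul* is /l/, which is a consonant, so the suffix is -ru, giving *mahulru*.

ii, mahulru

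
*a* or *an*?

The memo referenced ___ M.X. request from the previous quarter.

The indefinite article is chosen by the initial *sound* of the following word, not its spelling.
The initialism *M.X.* is read letter by letter; the first letter, M, is pronounced /ɛm/, which begins with a vowel sound.
So the article is *an*: The memo referenced an M.X. request from the previous quarter.

an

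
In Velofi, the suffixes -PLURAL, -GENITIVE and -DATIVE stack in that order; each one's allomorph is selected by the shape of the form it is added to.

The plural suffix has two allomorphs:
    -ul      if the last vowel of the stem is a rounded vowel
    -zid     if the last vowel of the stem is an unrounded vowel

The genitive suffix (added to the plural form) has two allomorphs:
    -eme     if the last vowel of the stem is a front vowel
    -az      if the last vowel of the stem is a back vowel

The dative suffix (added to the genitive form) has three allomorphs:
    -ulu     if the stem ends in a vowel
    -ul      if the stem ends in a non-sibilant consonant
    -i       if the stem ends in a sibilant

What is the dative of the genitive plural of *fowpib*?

*fowpib* — last vowel /i/ (an unrounded vowel) → -zid → *fowpibzid*.
The plural form *fowpibzid*: last vowel = /i/, a front vowel → -eme → *fowpibzideme*.
The genitive form *fowpibzideme* — final sound /e/ (a vowel) → -ulu → *fowpibzidemeulu*.

fowpibzidemeulu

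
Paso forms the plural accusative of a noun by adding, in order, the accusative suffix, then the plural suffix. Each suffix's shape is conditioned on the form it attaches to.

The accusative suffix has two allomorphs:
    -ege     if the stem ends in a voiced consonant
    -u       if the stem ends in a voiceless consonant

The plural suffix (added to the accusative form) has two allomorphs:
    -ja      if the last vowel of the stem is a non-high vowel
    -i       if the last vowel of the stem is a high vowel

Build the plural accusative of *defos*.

defosui

Since the final consonant of *defos* is /s/ (voiceless), it takes -u, giving *defosu*.
The accusative form *defosu*: last vowel = /u/, a high vowel → -i → *defosui*.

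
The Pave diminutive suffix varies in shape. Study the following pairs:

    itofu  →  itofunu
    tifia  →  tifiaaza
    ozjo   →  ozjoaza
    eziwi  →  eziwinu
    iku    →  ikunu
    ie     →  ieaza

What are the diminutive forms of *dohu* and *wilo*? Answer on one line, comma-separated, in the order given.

dohunu, wiloaza

The suffix is conditioned by the last vowel: -nu when the last vowel of the stem is a high vowel (*itofu*, *eziwi*, *iku*); -aza when the last vowel of the stem is a non-high vowel (*tifia*, *ozjo*, *ie*).
The last vowel of *dohu* is /u/, which is a high vowel, so the suffix is -nu, giving *dohunu*.
*wilo* — last vowel /o/ (a non-high vowel) → -aza → *wiloaza*.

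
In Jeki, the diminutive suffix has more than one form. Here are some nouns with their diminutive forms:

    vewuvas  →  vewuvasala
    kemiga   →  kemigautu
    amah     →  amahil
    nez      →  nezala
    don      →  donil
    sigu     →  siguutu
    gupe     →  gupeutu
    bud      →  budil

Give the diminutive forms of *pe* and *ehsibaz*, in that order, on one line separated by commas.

The alternation tracks the final sound of the stem — -ala when the stem ends in a sibilant (*vewuvas*, *nez*); -il when the stem ends in a non-sibilant consonant (*amah*, *don*, *bud*); -utu when the stem ends in a vowel (*kemiga*, *sigu*, *gupe*).
*pe* — final sound /e/ (a vowel) → -utu → *peutu*.
*ehsibaz* — final sound /z/ (a sibilant) → -ala → *ehsibazala*.

peutu, ehsibazala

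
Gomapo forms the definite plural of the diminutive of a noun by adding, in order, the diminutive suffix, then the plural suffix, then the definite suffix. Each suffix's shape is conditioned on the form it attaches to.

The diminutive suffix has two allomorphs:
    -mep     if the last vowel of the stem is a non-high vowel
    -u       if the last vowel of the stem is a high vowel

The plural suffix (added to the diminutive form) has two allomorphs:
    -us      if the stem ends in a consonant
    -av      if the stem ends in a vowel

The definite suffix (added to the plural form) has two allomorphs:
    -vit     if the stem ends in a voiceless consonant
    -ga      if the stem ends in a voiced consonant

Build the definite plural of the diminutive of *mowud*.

*mowud*: last vowel = /u/, a high vowel → -u → *mowudu*.
Since the final sound of the diminutive form *mowudu* is /u/ (a vowel), it takes -av, giving *mowuduav*.
The plural form *mowuduav* — final consonant /v/ (voiced) → -ga → *mowuduavga*.

mowuduavga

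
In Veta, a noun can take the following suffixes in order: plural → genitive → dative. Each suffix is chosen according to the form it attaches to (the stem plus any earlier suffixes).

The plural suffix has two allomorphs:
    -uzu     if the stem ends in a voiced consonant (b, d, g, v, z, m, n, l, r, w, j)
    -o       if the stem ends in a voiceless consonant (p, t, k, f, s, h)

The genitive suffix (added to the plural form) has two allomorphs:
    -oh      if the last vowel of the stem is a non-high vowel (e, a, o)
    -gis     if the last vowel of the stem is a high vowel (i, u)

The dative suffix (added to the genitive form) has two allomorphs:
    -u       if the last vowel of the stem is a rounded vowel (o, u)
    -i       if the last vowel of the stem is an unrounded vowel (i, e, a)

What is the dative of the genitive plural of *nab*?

nabuzugisi

*nab*: final consonant = /b/, voiced → -uzu → *nabuzu*.
The plural form *nabuzu*: last vowel = /u/, a high vowel → -gis → *nabuzugis*.
The genitive form *nabuzugis* — last vowel /i/ (an unrounded vowel) → -i → *nabuzugisi*.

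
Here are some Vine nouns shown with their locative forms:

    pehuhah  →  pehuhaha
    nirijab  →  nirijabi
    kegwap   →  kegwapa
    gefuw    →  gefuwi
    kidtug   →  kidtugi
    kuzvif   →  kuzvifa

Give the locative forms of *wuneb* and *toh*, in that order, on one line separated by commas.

wunebi, toha

The suffix is conditioned by the final consonant: -a when the stem ends in a voiceless consonant (*pehuhah*, *kegwap*, *kuzvif*); -i when the stem ends in a voiced consonant (*nirijab*, *gefuw*, *kidtug*).
*wuneb*: final consonant = /b/, voiced → -i → *wunebi*.
*toh* — final consonant /h/ (voiceless) → -a → *toha*.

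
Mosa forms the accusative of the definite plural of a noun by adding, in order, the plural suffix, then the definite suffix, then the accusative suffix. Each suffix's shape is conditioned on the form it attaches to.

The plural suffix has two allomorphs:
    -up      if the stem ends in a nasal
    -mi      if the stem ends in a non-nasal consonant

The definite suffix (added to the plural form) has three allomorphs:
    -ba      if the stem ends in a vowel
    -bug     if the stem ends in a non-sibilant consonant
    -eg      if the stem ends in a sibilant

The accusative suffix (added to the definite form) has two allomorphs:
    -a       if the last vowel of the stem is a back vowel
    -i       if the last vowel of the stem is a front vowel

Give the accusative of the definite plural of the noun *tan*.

tanupbuga

*tan* — final consonant /n/ (a nasal) → -up → *tanup*.
The plural form *tanup*: final sound = /p/, a non-sibilant consonant → -bug → *tanupbug*.
Since the last vowel of the definite form *tanupbug* is /u/ (a back vowel), it takes -a, giving *tanupbuga*.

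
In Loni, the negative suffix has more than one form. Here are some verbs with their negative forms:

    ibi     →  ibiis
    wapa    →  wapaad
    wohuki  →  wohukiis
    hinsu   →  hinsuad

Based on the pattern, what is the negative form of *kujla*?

kujlaad

The alternation tracks the last vowel of the stem — -is when the last vowel of the stem is a front vowel (*ibi*, *wohuki*); -ad when the last vowel of the stem is a back vowel (*wapa*, *hinsu*).
*kujla*: last vowel = /a/, a back vowel → -ad → *kujlaad*.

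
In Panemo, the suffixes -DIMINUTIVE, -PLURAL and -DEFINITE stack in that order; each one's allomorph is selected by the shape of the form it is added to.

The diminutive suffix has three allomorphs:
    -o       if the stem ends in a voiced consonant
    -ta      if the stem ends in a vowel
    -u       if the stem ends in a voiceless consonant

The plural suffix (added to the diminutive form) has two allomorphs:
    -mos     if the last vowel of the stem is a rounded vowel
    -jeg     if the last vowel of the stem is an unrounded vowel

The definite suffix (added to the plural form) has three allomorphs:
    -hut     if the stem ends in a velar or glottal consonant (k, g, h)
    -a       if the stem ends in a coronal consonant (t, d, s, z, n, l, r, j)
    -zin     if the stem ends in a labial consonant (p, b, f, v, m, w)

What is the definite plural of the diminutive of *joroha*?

jorohatajeghut

Since the final sound of *joroha* is /a/ (a vowel), it takes -ta, giving *jorohata*.
The diminutive form *jorohata* — last vowel /a/ (an unrounded vowel) → -jeg → *jorohatajeg*.
The final consonant of the plural form *jorohatajeg* is /g/, which is velar/glottal, so the definite suffix is -hut, giving *jorohatajeghut*.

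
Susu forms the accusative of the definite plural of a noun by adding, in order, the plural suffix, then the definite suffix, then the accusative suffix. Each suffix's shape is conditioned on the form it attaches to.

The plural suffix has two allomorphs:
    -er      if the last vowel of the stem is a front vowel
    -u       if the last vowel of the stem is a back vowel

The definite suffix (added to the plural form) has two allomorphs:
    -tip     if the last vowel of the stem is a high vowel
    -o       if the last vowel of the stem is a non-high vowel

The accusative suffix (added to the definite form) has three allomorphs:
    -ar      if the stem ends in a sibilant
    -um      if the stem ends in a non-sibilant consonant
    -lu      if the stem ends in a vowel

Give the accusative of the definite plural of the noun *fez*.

Since the last vowel of *fez* is /e/ (a front vowel), it takes -er, giving *fezer*.
Since the last vowel of the plural form *fezer* is /e/ (a non-high vowel), it takes -o, giving *fezero*.
Since the final sound of the definite form *fezero* is /o/ (a vowel), it takes -lu, giving *fezerolu*.

fezerolu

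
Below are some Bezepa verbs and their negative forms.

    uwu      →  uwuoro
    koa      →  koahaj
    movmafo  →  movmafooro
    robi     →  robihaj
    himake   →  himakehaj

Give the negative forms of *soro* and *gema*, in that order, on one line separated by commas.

The alternation tracks the last vowel of the stem — -oro when the last vowel of the stem is a rounded vowel (*uwu*, *movmafo*); -haj when the last vowel of the stem is an unrounded vowel (*koa*, *robi*, *himake*).
Since the last vowel of *soro* is /o/ (a rounded vowel), it takes -oro, giving *sorooro*.
The last vowel of *gema* is /a/, which is an unrounded vowel, so the suffix is -haj, giving *gemahaj*.

sorooro, gemahaj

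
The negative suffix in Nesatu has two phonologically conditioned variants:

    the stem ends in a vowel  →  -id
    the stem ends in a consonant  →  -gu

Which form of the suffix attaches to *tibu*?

*tibu* — final sound /u/ (a vowel) → -id.

-id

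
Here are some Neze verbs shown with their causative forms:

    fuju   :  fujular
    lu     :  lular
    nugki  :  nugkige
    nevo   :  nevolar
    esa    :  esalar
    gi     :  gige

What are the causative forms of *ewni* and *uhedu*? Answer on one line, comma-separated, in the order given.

Looking at the last vowel of each stem: -ge when the last vowel of the stem is a front vowel (*nugki*, *gi*); -lar when the last vowel of the stem is a back vowel (*fuju*, *lu*, *nevo*, *esa*).
*ewni*: last vowel = /i/, a front vowel → -ge → *ewnige*.
The last vowel of *uhedu* is /u/, which is a back vowel, so the suffix is -lar, giving *uhedular*.

ewnige, uhedular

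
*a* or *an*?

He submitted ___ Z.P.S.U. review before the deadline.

The indefinite article is chosen by the initial *sound* of the following word, not its spelling.
The initialism *Z.P.S.U.* is read letter by letter; the first letter, Z, is pronounced /ziː/, which begins with a consonant sound.
So the article is *a*: He submitted a Z.P.S.U. review before the deadline.

a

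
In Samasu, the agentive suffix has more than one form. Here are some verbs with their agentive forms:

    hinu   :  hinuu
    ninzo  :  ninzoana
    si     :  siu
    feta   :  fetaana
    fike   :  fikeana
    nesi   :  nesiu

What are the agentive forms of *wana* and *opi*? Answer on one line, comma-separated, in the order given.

The suffix is conditioned by the last vowel: -u when the last vowel of the stem is a high vowel (*hinu*, *si*, *nesi*); -ana when the last vowel of the stem is a non-high vowel (*ninzo*, *feta*, *fike*).
*wana*: last vowel = /a/, a non-high vowel → -ana → *wanaana*.
Since the last vowel of *opi* is /i/ (a high vowel), it takes -u, giving *opiu*.

wanaana, opiu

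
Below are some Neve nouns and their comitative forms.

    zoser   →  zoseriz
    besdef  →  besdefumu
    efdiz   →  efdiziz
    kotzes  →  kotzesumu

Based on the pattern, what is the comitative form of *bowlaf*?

bowlafumu

The alternation tracks the final consonant of the stem — -umu when the stem ends in a voiceless consonant (*besdef*, *kotzes*); -iz when the stem ends in a voiced consonant (*zoser*, *efdiz*).
*bowlaf* — final consonant /f/ (voiceless) → -umu → *bowlafumu*.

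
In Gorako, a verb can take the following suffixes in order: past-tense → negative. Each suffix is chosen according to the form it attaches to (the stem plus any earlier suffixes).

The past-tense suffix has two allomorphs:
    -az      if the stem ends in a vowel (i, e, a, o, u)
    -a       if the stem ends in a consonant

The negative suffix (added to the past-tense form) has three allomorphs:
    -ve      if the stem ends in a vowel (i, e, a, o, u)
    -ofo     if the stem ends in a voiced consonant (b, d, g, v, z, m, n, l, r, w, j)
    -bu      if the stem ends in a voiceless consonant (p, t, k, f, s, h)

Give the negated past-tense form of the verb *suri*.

*suri* — final sound /i/ (a vowel) → -az → *suriaz*.
The final sound of the past-tense form *suriaz* is /z/, which is a voiced consonant, so the negative suffix is -ofo, giving *suriazofo*.

suriazofo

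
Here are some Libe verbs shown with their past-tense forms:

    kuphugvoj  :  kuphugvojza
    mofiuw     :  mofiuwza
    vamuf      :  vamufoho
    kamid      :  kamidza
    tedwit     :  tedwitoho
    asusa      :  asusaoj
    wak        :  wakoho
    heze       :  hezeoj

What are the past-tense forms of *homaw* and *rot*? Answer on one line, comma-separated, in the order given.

homawza, rotoho

Looking at the final sound of each stem: -oho when the stem ends in a voiceless consonant (*vamuf*, *tedwit*, *wak*); -za when the stem ends in a voiced consonant (*kuphugvoj*, *mofiuw*, *kamid*); -oj when the stem ends in a vowel (*asusa*, *heze*).
The final sound of *homaw* is /w/, which is a voiced consonant, so the suffix is -za, giving *homawza*.
*rot* — final sound /t/ (a voiceless consonant) → -oho → *rotoho*.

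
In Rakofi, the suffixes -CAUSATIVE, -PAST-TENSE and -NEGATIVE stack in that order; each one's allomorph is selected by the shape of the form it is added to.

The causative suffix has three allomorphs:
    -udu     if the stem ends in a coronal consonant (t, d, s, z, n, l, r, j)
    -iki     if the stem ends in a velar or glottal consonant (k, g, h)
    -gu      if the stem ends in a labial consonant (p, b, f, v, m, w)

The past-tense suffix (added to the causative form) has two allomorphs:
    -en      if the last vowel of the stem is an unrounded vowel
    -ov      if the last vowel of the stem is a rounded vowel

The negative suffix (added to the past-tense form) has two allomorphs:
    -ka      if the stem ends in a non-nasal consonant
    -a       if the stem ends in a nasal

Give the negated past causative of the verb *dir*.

diruduovka

*dir* — final consonant /r/ (coronal) → -udu → *dirudu*.
The causative form *dirudu*: last vowel = /u/, a rounded vowel → -ov → *diruduov*.
Since the final consonant of the past-tense form *diruduov* is /v/ (non-nasal), it takes -ka, giving *diruduovka*.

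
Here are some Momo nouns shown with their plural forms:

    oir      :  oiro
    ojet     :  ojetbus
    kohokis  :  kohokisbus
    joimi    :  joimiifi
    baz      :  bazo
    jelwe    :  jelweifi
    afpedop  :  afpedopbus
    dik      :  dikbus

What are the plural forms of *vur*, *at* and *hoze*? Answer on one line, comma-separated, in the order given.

vuro, atbus, hozeifi

The suffix is conditioned by the final sound: -bus when the stem ends in a voiceless consonant (*ojet*, *kohokis*, *afpedop*, *dik*); -o when the stem ends in a voiced consonant (*oir*, *baz*); -ifi when the stem ends in a vowel (*joimi*, *jelwe*).
*vur* — final sound /r/ (a voiced consonant) → -o → *vuro*.
The final sound of *at* is /t/, which is a voiceless consonant, so the suffix is -bus, giving *atbus*.
Since the final sound of *hoze* is /e/ (a vowel), it takes -ifi, giving *hozeifi*.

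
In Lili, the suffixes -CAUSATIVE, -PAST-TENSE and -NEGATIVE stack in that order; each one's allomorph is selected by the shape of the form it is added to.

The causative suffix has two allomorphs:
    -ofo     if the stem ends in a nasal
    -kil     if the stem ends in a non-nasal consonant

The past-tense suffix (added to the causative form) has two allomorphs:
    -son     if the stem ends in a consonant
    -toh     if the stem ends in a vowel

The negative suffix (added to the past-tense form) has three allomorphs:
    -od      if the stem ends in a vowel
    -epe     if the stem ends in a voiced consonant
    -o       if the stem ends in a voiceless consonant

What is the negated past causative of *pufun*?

*pufun* — final consonant /n/ (a nasal) → -ofo → *pufunofo*.
The causative form *pufunofo* — final sound /o/ (a vowel) → -toh → *pufunofotoh*.
The past-tense form *pufunofotoh*: final sound = /h/, a voiceless consonant → -o → *pufunofotoho*.

pufunofotoho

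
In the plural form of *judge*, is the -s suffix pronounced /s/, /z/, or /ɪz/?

The stem *judge* ends in a sibilant (/s, z, ʃ, ʒ, tʃ, dʒ/).
The plural suffix surfaces as /ɪz/ after sibilants, /s/ after other voiceless consonants, and /z/ after other voiced sounds.
So the plural -s on *judge* is pronounced /ɪz/.

/ɪz/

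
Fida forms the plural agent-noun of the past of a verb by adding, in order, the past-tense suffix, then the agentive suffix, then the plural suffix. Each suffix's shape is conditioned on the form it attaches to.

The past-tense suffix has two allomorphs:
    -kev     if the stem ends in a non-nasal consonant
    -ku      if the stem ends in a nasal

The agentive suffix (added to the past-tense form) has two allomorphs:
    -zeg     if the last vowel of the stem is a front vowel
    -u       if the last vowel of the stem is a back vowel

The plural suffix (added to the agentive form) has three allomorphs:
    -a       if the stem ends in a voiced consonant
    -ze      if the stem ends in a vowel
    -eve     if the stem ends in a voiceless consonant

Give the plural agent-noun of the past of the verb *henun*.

henunkuuze

Since the final consonant of *henun* is /n/ (a nasal), it takes -ku, giving *henunku*.
Since the last vowel of the past-tense form *henunku* is /u/ (a back vowel), it takes -u, giving *henunkuu*.
The final sound of the agentive form *henunkuu* is /u/, which is a vowel, so the plural suffix is -ze, giving *henunkuuze*.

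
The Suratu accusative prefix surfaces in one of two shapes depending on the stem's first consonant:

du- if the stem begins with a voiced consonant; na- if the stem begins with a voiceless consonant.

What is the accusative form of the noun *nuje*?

*nuje*: first consonant = /n/, voiced → du- → *dunuje*.

dunuje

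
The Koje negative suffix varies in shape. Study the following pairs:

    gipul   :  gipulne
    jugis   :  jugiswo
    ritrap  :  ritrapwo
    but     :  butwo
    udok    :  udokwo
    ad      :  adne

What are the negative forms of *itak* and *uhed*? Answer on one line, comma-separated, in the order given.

The suffix is conditioned by the final consonant: -wo when the stem ends in a voiceless consonant (*jugis*, *ritrap*, *but*, *udok*); -ne when the stem ends in a voiced consonant (*gipul*, *ad*).
*itak* — final consonant /k/ (voiceless) → -wo → *itakwo*.
The final consonant of *uhed* is /d/, which is voiced, so the suffix is -ne, giving *uhedne*.

itakwo, uhedne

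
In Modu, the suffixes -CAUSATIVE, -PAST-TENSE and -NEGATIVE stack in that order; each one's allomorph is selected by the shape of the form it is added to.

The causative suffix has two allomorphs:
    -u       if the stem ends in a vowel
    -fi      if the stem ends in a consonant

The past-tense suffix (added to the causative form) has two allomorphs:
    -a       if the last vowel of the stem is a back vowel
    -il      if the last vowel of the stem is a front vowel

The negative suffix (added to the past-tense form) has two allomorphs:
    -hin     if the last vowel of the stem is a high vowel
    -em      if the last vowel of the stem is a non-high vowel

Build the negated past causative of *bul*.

bulfiilhin

Since the final sound of *bul* is /l/ (a consonant), it takes -fi, giving *bulfi*.
The last vowel of the causative form *bulfi* is /i/, which is a front vowel, so the past-tense suffix is -il, giving *bulfiil*.
The past-tense form *bulfiil*: last vowel = /i/, a high vowel → -hin → *bulfiilhin*.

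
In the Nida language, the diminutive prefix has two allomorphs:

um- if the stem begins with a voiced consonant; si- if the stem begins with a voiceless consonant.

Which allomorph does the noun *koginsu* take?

Since the first consonant of *koginsu* is /k/ (voiceless), it takes si-.

si-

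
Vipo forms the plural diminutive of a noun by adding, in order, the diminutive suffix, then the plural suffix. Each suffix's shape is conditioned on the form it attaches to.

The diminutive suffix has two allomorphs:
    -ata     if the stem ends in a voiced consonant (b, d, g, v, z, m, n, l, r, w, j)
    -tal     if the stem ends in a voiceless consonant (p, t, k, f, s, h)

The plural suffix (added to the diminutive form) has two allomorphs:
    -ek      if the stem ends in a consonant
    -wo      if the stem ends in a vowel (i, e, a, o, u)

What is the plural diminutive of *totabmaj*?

*totabmaj*: final consonant = /j/, voiced → -ata → *totabmajata*.
The diminutive form *totabmajata*: final sound = /a/, a vowel → -wo → *totabmajatawo*.

totabmajatawo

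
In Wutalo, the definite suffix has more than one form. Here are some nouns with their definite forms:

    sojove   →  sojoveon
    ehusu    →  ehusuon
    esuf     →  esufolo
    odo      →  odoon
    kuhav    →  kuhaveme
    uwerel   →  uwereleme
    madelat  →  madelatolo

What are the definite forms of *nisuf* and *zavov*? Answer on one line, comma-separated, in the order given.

The alternation tracks the final sound of the stem — -olo when the stem ends in a voiceless consonant (*esuf*, *madelat*); -eme when the stem ends in a voiced consonant (*kuhav*, *uwerel*); -on when the stem ends in a vowel (*sojove*, *ehusu*, *odo*).
*nisuf*: final sound = /f/, a voiceless consonant → -olo → *nisufolo*.
*zavov* — final sound /v/ (a voiced consonant) → -eme → *zavoveme*.

nisufolo, zavoveme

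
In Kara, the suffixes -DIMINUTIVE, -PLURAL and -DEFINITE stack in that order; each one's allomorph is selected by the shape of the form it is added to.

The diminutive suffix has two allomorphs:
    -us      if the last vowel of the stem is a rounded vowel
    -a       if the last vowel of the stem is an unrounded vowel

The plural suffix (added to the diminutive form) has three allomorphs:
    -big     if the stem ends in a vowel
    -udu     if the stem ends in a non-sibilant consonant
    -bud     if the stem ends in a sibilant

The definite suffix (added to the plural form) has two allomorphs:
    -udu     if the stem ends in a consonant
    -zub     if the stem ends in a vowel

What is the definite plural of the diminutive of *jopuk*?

jopukusbududu

The last vowel of *jopuk* is /u/, which is a rounded vowel, so the diminutive suffix is -us, giving *jopukus*.
The final sound of the diminutive form *jopukus* is /s/, which is a sibilant, so the plural suffix is -bud, giving *jopukusbud*.
The plural form *jopukusbud* — final sound /d/ (a consonant) → -udu → *jopukusbududu*.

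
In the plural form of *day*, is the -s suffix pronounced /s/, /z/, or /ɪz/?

The stem *day* ends in a voiced non-sibilant sound.
The plural suffix surfaces as /ɪz/ after sibilants, /s/ after other voiceless consonants, and /z/ after other voiced sounds.
So the plural -s on *day* is pronounced /z/.

/z/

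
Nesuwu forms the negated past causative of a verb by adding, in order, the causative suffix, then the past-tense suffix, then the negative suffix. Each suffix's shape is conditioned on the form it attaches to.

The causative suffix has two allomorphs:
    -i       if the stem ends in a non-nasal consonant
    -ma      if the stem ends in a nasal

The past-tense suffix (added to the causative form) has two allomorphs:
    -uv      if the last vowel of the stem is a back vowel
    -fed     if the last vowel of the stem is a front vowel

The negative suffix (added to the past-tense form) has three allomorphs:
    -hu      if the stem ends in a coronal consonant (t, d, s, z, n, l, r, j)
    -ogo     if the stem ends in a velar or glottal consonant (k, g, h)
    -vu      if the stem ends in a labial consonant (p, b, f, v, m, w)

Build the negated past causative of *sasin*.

sasinmauvvu

The final consonant of *sasin* is /n/, which is a nasal, so the causative suffix is -ma, giving *sasinma*.
The causative form *sasinma*: last vowel = /a/, a back vowel → -uv → *sasinmauv*.
The past-tense form *sasinmauv*: final consonant = /v/, labial → -vu → *sasinmauvvu*.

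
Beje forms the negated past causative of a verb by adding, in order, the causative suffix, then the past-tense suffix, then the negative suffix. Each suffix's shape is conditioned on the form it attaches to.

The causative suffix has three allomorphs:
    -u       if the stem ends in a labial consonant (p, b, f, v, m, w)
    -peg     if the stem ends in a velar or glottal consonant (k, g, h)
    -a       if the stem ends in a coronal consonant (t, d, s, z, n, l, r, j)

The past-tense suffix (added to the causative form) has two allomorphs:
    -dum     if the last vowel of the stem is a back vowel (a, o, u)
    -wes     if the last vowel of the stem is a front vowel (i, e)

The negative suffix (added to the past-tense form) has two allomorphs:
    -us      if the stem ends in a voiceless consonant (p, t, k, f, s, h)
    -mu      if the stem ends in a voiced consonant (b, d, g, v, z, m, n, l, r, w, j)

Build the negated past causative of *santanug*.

The final consonant of *santanug* is /g/, which is velar/glottal, so the causative suffix is -peg, giving *santanugpeg*.
The causative form *santanugpeg* — last vowel /e/ (a front vowel) → -wes → *santanugpegwes*.
The final consonant of the past-tense form *santanugpegwes* is /s/, which is voiceless, so the negative suffix is -us, giving *santanugpegwesus*.

santanugpegwesus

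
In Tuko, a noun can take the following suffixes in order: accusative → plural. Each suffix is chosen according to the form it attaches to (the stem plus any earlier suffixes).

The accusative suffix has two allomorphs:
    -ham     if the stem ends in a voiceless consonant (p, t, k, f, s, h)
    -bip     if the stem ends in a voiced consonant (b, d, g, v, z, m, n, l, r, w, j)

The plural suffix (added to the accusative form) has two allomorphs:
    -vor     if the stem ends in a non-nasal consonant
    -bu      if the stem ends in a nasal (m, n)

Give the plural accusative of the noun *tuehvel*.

tuehvelbipvor

The final consonant of *tuehvel* is /l/, which is voiced, so the accusative suffix is -bip, giving *tuehvelbip*.
The accusative form *tuehvelbip* — final consonant /p/ (non-nasal) → -vor → *tuehvelbipvor*.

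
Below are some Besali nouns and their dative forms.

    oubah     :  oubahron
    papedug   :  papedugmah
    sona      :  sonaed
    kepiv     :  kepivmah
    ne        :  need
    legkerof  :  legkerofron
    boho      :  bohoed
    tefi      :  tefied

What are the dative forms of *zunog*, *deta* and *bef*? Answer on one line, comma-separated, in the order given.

The pattern is voicing of the final sound: -ron when the stem ends in a voiceless consonant (*oubah*, *legkerof*); -mah when the stem ends in a voiced consonant (*papedug*, *kepiv*); -ed when the stem ends in a vowel (*sona*, *ne*, *boho*, *tefi*).
The final sound of *zunog* is /g/, which is a voiced consonant, so the suffix is -mah, giving *zunogmah*.
*deta* — final sound /a/ (a vowel) → -ed → *detaed*.
*bef*: final sound = /f/, a voiceless consonant → -ron → *befron*.

zunogmah, detaed, befron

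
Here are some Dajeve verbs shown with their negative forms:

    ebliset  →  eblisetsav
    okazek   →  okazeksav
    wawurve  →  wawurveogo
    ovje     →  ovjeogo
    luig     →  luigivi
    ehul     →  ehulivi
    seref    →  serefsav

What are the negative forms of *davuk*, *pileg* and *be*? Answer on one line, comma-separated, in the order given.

The alternation tracks the final sound of the stem — -sav when the stem ends in a voiceless consonant (*ebliset*, *okazek*, *seref*); -ivi when the stem ends in a voiced consonant (*luig*, *ehul*); -ogo when the stem ends in a vowel (*wawurve*, *ovje*).
Since the final sound of *davuk* is /k/ (a voiceless consonant), it takes -sav, giving *davuksav*.
Since the final sound of *pileg* is /g/ (a voiced consonant), it takes -ivi, giving *pilegivi*.
*be* — final sound /e/ (a vowel) → -ogo → *beogo*.

davuksav, pilegivi, beogo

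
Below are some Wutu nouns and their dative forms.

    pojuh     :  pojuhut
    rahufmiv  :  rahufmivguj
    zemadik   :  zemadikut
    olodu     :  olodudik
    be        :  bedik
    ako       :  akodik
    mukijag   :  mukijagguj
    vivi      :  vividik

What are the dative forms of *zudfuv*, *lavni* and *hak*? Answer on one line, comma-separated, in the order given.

zudfuvguj, lavnidik, hakut

Looking at the final sound of each stem: -ut when the stem ends in a voiceless consonant (*pojuh*, *zemadik*); -guj when the stem ends in a voiced consonant (*rahufmiv*, *mukijag*); -dik when the stem ends in a vowel (*olodu*, *be*, *ako*, *vivi*).
Since the final sound of *zudfuv* is /v/ (a voiced consonant), it takes -guj, giving *zudfuvguj*.
*lavni* — final sound /i/ (a vowel) → -dik → *lavnidik*.
*hak*: final sound = /k/, a voiceless consonant → -ut → *hakut*.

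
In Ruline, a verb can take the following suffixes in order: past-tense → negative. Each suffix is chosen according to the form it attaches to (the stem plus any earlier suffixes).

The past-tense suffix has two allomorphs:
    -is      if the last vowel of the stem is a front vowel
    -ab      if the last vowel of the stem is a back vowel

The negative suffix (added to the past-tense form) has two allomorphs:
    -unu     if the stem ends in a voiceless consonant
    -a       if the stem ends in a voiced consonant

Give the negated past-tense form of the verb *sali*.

Since the last vowel of *sali* is /i/ (a front vowel), it takes -is, giving *saliis*.
Since the final consonant of the past-tense form *saliis* is /s/ (voiceless), it takes -unu, giving *saliisunu*.

saliisunu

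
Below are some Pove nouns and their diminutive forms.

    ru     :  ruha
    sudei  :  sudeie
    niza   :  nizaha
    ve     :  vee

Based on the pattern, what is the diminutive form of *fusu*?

fusuha

The pattern is front/back vowel harmony: -e when the last vowel of the stem is a front vowel (*sudei*, *ve*); -ha when the last vowel of the stem is a back vowel (*ru*, *niza*).
*fusu* — last vowel /u/ (a back vowel) → -ha → *fusuha*.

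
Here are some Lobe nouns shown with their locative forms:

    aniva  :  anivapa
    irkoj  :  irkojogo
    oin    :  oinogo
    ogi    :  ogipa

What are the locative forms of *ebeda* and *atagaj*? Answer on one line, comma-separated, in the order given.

The alternation tracks the final sound of the stem — -ogo when the stem ends in a consonant (*irkoj*, *oin*); -pa when the stem ends in a vowel (*aniva*, *ogi*).
Since the final sound of *ebeda* is /a/ (a vowel), it takes -pa, giving *ebedapa*.
*atagaj* — final sound /j/ (a consonant) → -ogo → *atagajogo*.

ebedapa, atagajogo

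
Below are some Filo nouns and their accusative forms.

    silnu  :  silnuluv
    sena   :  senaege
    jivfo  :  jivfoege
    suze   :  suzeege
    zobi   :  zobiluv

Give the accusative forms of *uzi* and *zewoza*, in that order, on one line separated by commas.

The suffix is conditioned by the last vowel: -luv when the last vowel of the stem is a high vowel (*silnu*, *zobi*); -ege when the last vowel of the stem is a non-high vowel (*sena*, *jivfo*, *suze*).
Since the last vowel of *uzi* is /i/ (a high vowel), it takes -luv, giving *uziluv*.
*zewoza* — last vowel /a/ (a non-high vowel) → -ege → *zewozaege*.

uziluv, zewozaege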